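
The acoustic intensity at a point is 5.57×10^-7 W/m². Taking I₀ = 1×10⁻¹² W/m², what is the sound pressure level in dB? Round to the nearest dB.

L = 10·log₁₀(I/I₀) = 10·log₁₀(5.57×10^-7/10⁻¹²) = 10·log₁₀(5.57×10^5).
L = 10·(0.7459 + 5) = 57.46 dB.

57 dB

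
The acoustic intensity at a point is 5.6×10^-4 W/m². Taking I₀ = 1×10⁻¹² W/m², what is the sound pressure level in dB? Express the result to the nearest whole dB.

I/I₀ = 5.6×10^-4/10⁻¹² = 5.6×10^8, and L = 10·log₁₀(I/I₀).
L = 10·(0.7482 + 8) = 87.48 dB.

87 dB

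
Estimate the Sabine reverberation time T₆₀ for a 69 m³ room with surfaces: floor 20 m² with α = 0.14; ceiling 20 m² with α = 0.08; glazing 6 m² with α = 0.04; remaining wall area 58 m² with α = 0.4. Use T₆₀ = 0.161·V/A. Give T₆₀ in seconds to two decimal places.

0.40 s

Total absorption A = 20·0.14 + 20·0.08 + 6·0.04 + 58·0.4 = 27.84 m² sabins.
T₆₀ = 0.161 × 69 / 27.84 = 0.399 s.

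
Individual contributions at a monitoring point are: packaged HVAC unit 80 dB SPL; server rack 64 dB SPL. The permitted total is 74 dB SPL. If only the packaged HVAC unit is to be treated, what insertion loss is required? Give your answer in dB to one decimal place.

The untreated sources together contribute 10^(64/10) = 2.512e+06, i.e. 64.00 dB SPL.
To meet 74 dB SPL overall, the treated packaged HVAC unit may contribute at most 10^(74/10) − 2.512e+06 = 2.261e+07, i.e. 73.54 dB SPL.
So the packaged HVAC unit must be reduced from 80 to 73.54 dB SPL: IL = 6.46 dB.

6.5 dB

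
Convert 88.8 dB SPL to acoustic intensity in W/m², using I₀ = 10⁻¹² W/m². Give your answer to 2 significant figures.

0.00076 W/m²

I/I₀ = 10^(88.8/10) = 7.586e+08, so I = 7.586e+08 × 10⁻¹² W/m².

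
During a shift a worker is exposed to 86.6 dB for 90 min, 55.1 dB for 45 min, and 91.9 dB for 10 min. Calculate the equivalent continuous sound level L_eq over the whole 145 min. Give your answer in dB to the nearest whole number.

L_eq = 10·log₁₀[(1/T)·Σ tᵢ·10^(Lᵢ/10)] with T = 145 min.
Σ tᵢ·10^(Lᵢ/10) = 90·10^(86.6/10) + 45·10^(55.1/10) + 10·10^(91.9/10) = 5.664e+10.
L_eq = 10·log₁₀(5.664e+10/145) = 85.92 dB.

86 dB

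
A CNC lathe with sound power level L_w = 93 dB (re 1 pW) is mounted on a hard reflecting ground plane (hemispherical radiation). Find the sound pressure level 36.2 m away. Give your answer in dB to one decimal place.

53.8 dB

L_p = L_w − 10·log₁₀(2π·r²) with r = 36.2 m.
2π·r² = 8234 m², 10·log₁₀ of that is 39.156 dB.
L_p = 93 − 39.156 = 53.84 dB.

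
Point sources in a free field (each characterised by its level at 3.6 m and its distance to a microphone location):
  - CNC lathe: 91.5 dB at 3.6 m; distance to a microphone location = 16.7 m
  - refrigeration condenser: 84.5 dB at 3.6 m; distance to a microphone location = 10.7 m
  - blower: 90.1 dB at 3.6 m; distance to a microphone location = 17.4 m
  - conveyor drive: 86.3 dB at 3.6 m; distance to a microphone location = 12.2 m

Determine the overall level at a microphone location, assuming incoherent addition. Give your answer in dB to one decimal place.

82.5 dB

Propagate each source to the receiver with L = L_ref − 20·log₁₀(r/r_ref), then add intensities.
CNC lathe: 91.5 − 20·log₁₀(16.7/3.6) = 91.5 − 13.33 = 78.17 dB.
refrigeration condenser: 84.5 − 20·log₁₀(10.7/3.6) = 84.5 − 9.46 = 75.04 dB.
blower: 90.1 − 20·log₁₀(17.4/3.6) = 90.1 − 13.68 = 76.42 dB.
conveyor drive: 86.3 − 20·log₁₀(12.2/3.6) = 86.3 − 10.60 = 75.70 dB.
Σ 10^(L/10) = 1.785e+08 → L_total = 10·log₁₀(1.785e+08) = 82.52 dB.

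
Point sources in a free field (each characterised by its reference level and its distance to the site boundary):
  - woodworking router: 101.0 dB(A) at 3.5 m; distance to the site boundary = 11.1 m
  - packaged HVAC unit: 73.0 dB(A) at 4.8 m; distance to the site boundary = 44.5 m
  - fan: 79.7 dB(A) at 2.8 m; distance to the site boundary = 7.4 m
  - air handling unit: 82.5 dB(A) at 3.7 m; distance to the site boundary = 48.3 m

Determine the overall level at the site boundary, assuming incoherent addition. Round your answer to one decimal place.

91.0 dB(A)

Propagate each source to the receiver with L = L_ref − 20·log₁₀(r/r_ref), then add intensities.
woodworking router: 101.0 − 20·log₁₀(11.1/3.5) = 101.0 − 10.03 = 90.97 dB(A).
packaged HVAC unit: 73.0 − 20·log₁₀(44.5/4.8) = 73.0 − 19.34 = 53.66 dB(A).
fan: 79.7 − 20·log₁₀(7.4/2.8) = 79.7 − 8.44 = 71.26 dB(A).
air handling unit: 82.5 − 20·log₁₀(48.3/3.7) = 82.5 − 22.31 = 60.19 dB(A).
Σ 10^(L/10) = 1.266e+09 → L_total = 10·log₁₀(1.266e+09) = 91.03 dB(A).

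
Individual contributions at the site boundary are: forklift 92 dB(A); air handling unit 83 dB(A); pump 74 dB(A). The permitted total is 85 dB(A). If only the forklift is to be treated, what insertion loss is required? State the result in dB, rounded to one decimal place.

12.4 dB

Everything except the forklift sums to 10^(83/10) + 10^(74/10) = 2.246e+08 in linear terms, 83.51 dB(A).
To meet 85 dB(A) overall, the treated forklift may contribute at most 10^(85/10) − 2.246e+08 = 9.158e+07, i.e. 79.62 dB(A).
So the forklift must be reduced from 92 to 79.62 dB(A): IL = 12.38 dB.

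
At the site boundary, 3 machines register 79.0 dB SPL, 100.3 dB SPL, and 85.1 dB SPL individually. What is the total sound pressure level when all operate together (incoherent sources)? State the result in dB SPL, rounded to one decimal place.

For uncorrelated sources the intensities add, so convert each level to linear form, sum, and take 10·log₁₀ of the total.
Σ 10^(L/10) = 10^(79.0/10) + 10^(100.3/10) + 10^(85.1/10) = 1.112e+10.
L_total = 10·log₁₀(1.112e+10) = 100.46 dB SPL.

100.5 dB SPL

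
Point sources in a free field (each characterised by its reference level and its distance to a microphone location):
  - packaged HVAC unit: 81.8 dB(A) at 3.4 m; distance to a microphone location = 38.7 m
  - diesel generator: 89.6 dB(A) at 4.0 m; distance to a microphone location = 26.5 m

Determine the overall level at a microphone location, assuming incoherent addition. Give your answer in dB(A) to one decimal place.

73.4 dB(A)

Apply inverse-square spreading to bring every level to the receiver, then sum 10^(L/10).
packaged HVAC unit: 81.8 − 20·log₁₀(38.7/3.4) = 81.8 − 21.12 = 60.68 dB(A).
diesel generator: 89.6 − 20·log₁₀(26.5/4.0) = 89.6 − 16.42 = 73.18 dB(A).
Σ 10^(L/10) = 2.195e+07 → L_total = 10·log₁₀(2.195e+07) = 73.41 dB(A).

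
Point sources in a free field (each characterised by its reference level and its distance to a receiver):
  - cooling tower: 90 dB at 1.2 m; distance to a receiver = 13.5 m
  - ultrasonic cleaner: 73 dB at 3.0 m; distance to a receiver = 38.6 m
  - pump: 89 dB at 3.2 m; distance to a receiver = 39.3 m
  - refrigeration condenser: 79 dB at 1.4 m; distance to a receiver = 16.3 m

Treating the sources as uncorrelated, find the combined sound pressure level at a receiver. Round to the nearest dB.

71 dB

First find each source's level at the receiver (point-source: −20·log₁₀(r/r_ref)), then combine on an intensity basis.
cooling tower: 90 − 20·log₁₀(13.5/1.2) = 90 − 21.02 = 68.98 dB.
ultrasonic cleaner: 73 − 20·log₁₀(38.6/3.0) = 73 − 22.19 = 50.81 dB.
pump: 89 − 20·log₁₀(39.3/3.2) = 89 − 21.78 = 67.22 dB.
refrigeration condenser: 79 − 20·log₁₀(16.3/1.4) = 79 − 21.32 = 57.68 dB.
Σ 10^(L/10) = 1.387e+07 → L_total = 10·log₁₀(1.387e+07) = 71.42 dB.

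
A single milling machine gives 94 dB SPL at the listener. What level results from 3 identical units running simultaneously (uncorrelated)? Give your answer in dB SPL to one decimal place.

98.8 dB SPL

With 3 equal, uncorrelated contributions the intensity is 3× that of one unit, giving a rise of 10·log₁₀ 3.
L_total = 94 + 10·log₁₀(3) = 94 + 4.771 = 98.77 dB SPL.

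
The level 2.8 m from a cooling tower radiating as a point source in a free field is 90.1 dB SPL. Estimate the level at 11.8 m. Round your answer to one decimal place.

Point-source attenuation: ΔL = 20·log₁₀(r₂/r₁) = 20·log₁₀(11.8/2.8) = 12.494 dB.
L₂ = 90.1 − 20·log₁₀(11.8/2.8) = 90.1 − 12.494 = 77.61 dB SPL.

77.6 dB SPL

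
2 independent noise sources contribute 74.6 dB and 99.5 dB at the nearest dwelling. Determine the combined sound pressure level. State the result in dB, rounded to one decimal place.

Incoherent sources combine by intensity addition: L_total = 10·log₁₀(Σ 10^(L_i/10)).
Σ 10^(L/10) = 10^(74.6/10) + 10^(99.5/10) = 8.941e+09.
L_total = 10·log₁₀(8.941e+09) = 99.51 dB.

99.5 dB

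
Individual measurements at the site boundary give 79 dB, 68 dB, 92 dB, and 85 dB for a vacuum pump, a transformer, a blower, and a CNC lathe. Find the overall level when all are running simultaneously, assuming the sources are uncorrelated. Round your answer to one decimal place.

93.0 dB

Incoherent sources combine by intensity addition: L_total = 10·log₁₀(Σ 10^(L_i/10)).
Σ 10^(L/10) = 10^(79/10) + 10^(68/10) + 10^(92/10) + 10^(85/10) = 1.987e+09.
L_total = 10·log₁₀(1.987e+09) = 92.98 dB.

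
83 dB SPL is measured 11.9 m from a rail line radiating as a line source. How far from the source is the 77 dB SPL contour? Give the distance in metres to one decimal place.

47.4 m

Line-source spreading drops the level by 10·log₁₀(r₂/r₁); inverting, r₂/r₁ = 10^(ΔL/10).
r₂ = 11.9·10^((83−77)/10) = 11.9·10^(6.0/10) = 47.37 m.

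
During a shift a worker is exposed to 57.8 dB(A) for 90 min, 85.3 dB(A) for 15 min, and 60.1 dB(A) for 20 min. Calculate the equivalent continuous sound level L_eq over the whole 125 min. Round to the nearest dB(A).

L_eq = 10·log₁₀[(1/T)·Σ tᵢ·10^(Lᵢ/10)] with T = 125 min.
Σ tᵢ·10^(Lᵢ/10) = 90·10^(57.8/10) + 15·10^(85.3/10) + 20·10^(60.1/10) = 5.157e+09.
L_eq = 10·log₁₀(5.157e+09/125) = 76.16 dB(A).

76 dB(A)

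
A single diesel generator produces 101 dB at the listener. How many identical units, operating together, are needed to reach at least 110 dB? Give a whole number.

N identical sources give L₁ + 10·log₁₀ N, so require 10·log₁₀ N ≥ 110 − 101 = 9.0 dB.
N ≥ 10^(9.0/10) = 7.943, so N = 8.

8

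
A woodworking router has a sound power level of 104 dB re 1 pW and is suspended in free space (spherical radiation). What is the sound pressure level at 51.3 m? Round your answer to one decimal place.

L_p = L_w − 10·log₁₀(4π·r²) with r = 51.3 m.
4π·r² = 3.307e+04 m², 10·log₁₀ of that is 45.194 dB.
L_p = 104 − 45.194 = 58.81 dB.

58.8 dB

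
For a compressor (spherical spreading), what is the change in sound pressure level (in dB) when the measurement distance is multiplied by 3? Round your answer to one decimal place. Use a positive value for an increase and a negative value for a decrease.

A point source loses 6 dB per doubling of distance; generally ΔL = −20·log₁₀(r₂/r₁).
ΔL = −20·log₁₀(3) = -9.54 dB.

-9.5 dB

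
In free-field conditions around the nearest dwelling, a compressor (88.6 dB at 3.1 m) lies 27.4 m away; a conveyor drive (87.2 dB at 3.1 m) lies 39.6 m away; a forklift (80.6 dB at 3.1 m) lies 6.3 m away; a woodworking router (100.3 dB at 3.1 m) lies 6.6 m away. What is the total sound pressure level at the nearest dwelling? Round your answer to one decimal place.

93.8 dB

Propagate each source to the receiver with L = L_ref − 20·log₁₀(r/r_ref), then add intensities.
compressor: 88.6 − 20·log₁₀(27.4/3.1) = 88.6 − 18.93 = 69.67 dB.
conveyor drive: 87.2 − 20·log₁₀(39.6/3.1) = 87.2 − 22.13 = 65.07 dB.
forklift: 80.6 − 20·log₁₀(6.3/3.1) = 80.6 − 6.16 = 74.44 dB.
woodworking router: 100.3 − 20·log₁₀(6.6/3.1) = 100.3 − 6.56 = 93.74 dB.
Σ 10^(L/10) = 2.404e+09 → L_total = 10·log₁₀(2.404e+09) = 93.81 dB.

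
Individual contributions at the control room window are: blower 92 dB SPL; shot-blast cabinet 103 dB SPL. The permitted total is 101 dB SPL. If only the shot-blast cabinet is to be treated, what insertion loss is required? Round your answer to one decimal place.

The untreated sources together contribute 10^(92/10) = 1.585e+09, i.e. 92.00 dB SPL.
To meet 101 dB SPL overall, the treated shot-blast cabinet may contribute at most 10^(101/10) − 1.585e+09 = 1.100e+10, i.e. 100.42 dB SPL.
So the shot-blast cabinet must be reduced from 103 to 100.42 dB SPL: IL = 2.58 dB.

2.6 dB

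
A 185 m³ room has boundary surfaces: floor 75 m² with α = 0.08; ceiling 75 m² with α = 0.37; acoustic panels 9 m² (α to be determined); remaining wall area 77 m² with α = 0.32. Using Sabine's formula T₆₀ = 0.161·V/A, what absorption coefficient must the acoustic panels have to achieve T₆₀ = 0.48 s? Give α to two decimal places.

0.41

From T₆₀ = 0.161·V/A, the target T₆₀ = 0.48 s needs A = 0.161·185/0.48 = 62.05 m².
Absorption from the other surfaces = 75·0.08 + 75·0.37 + 77·0.32 = 58.39 m², so the acoustic panels must supply 3.66 m² over 9 m².
α = 3.66/9 = 0.407.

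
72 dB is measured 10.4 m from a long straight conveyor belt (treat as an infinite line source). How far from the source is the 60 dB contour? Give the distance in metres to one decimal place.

164.8 m

The 12.0 dB drop corresponds to a distance ratio of 10^(12.0/10) for a line source.
r₂ = 10.4·10^((72−60)/10) = 10.4·10^(12.0/10) = 164.83 m.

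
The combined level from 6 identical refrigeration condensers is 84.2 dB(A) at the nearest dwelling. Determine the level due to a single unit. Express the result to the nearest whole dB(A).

76 dB(A)

Dividing the total intensity by 6 lowers the level by 10·log₁₀ 6 = 7.782 dB: L₁ = 84.2 − 7.782.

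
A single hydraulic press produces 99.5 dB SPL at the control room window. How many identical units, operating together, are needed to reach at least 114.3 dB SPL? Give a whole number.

31

The shortfall is 114.3 − 99.5 = 14.8 dB, and N units add 10·log₁₀ N, so need 10·log₁₀ N ≥ 14.8.
N ≥ 10^(14.8/10) = 30.200, so N = 31.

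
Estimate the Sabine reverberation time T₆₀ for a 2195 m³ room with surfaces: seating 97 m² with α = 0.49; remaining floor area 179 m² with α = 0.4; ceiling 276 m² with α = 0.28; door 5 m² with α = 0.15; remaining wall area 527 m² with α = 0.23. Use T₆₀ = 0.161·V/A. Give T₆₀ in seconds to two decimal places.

A = Σ Sᵢαᵢ = 97·0.49 + 179·0.4 + 276·0.28 + 5·0.15 + 527·0.23 = 318.37 m².
T₆₀ = 0.161 × 2195 / 318.37 = 1.110 s.

1.11 s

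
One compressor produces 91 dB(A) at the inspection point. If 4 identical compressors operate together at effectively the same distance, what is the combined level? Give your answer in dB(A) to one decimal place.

97.0 dB(A)

With 4 equal, uncorrelated contributions the intensity is 4× that of one unit, giving a rise of 10·log₁₀ 4.
L_total = 91 + 10·log₁₀(4) = 91 + 6.021 = 97.02 dB(A).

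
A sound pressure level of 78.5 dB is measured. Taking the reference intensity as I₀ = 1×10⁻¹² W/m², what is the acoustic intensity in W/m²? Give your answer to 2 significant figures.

7.1e-05 W/m²

I = I₀·10^(L/10) = 10⁻¹² × 10^(78.5/10) = 10^(-4.150).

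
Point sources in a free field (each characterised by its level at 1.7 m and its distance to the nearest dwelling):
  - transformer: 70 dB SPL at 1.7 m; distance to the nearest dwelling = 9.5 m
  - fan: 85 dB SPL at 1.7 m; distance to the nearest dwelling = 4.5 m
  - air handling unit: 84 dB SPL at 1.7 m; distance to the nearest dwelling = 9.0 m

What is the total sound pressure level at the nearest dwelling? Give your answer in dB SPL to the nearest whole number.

Propagate each source to the receiver with L = L_ref − 20·log₁₀(r/r_ref), then add intensities.
transformer: 70 − 20·log₁₀(9.5/1.7) = 70 − 14.95 = 55.05 dB SPL.
fan: 85 − 20·log₁₀(4.5/1.7) = 85 − 8.46 = 76.54 dB SPL.
air handling unit: 84 − 20·log₁₀(9.0/1.7) = 84 − 14.48 = 69.52 dB SPL.
Σ 10^(L/10) = 5.441e+07 → L_total = 10·log₁₀(5.441e+07) = 77.36 dB SPL.

77 dB SPL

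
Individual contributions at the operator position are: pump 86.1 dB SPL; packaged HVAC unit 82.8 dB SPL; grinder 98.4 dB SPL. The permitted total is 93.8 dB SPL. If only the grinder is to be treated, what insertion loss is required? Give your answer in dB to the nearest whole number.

Everything except the grinder sums to 10^(86.1/10) + 10^(82.8/10) = 5.979e+08 in linear terms, 87.77 dB SPL.
The limit corresponds to 10^(93.8/10) = 2.399e+09; subtracting the fixed part leaves 1.801e+09 for the grinder, i.e. 92.55 dB SPL.
Required insertion loss = 98.4 − 92.55 = 5.85 dB.

6 dB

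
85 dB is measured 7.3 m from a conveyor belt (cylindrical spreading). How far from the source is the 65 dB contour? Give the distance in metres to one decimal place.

730.0 m

The 20.0 dB drop corresponds to a distance ratio of 10^(20.0/10) for a line source.
r₂ = 7.3·10^((85−65)/10) = 7.3·10^(20.0/10) = 730.00 m.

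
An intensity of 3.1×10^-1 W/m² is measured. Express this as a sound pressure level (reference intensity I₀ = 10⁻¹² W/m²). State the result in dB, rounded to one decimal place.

114.9 dB

I/I₀ = 3.1×10^-1/10⁻¹² = 3.1×10^11, and L = 10·log₁₀(I/I₀).
L = 10·(0.4914 + 11) = 114.91 dB.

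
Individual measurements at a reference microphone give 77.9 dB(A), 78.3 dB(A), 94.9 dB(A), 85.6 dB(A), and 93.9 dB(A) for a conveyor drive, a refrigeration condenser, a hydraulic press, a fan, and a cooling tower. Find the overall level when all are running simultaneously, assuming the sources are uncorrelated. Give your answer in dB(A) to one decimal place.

97.8 dB(A)

For uncorrelated sources the intensities add, so convert each level to linear form, sum, and take 10·log₁₀ of the total.
Σ 10^(L/10) = 10^(77.9/10) + 10^(78.3/10) + 10^(94.9/10) + 10^(85.6/10) + 10^(93.9/10) = 6.037e+09.
L_total = 10·log₁₀(6.037e+09) = 97.81 dB(A).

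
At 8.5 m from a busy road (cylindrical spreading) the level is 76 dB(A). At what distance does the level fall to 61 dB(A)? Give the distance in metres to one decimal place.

268.8 m

For a line source L₁ − L₂ = 10·log₁₀(r₂/r₁), so r₂ = r₁·10^((L₁−L₂)/10).
r₂ = 8.5·10^((76−61)/10) = 8.5·10^(15.0/10) = 268.79 m.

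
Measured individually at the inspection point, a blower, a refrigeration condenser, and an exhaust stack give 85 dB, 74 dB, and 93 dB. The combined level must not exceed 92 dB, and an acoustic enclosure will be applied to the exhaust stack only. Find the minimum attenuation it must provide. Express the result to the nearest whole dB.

2 dB

Fixed contribution from the other sources: Σ 10^(L/10) = 10^(85/10) + 10^(74/10) = 3.413e+08 (85.33 dB).
To meet 92 dB overall, the treated exhaust stack may contribute at most 10^(92/10) − 3.413e+08 = 1.244e+09, i.e. 90.95 dB.
Required insertion loss = 93 − 90.95 = 2.05 dB.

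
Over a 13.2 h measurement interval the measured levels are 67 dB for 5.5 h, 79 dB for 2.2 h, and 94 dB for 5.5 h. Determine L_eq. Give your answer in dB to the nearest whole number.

90 dB

Weight each interval's intensity by its duration and average over T = 13.2 h:
Σ tᵢ·10^(Lᵢ/10) = 5.5·10^(67/10) + 2.2·10^(79/10) + 5.5·10^(94/10) = 1.402e+10.
L_eq = 10·log₁₀(1.402e+10/13.2) = 90.26 dB.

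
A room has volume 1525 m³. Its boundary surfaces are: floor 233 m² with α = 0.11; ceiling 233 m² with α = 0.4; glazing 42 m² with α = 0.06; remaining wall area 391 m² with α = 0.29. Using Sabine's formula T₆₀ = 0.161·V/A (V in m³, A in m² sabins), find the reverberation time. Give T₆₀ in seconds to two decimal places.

Total absorption A = 233·0.11 + 233·0.4 + 42·0.06 + 391·0.29 = 234.74 m² sabins.
T₆₀ = 0.161·V/A = 0.161·1525/234.74 = 1.046 s.

1.05 s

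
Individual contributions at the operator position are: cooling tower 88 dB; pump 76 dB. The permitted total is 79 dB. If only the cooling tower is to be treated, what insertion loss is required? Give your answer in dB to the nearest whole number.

Fixed contribution from the other source: Σ 10^(L/10) = 10^(76/10) = 3.981e+07 (76.00 dB).
The limit corresponds to 10^(79/10) = 7.943e+07; subtracting the fixed part leaves 3.962e+07 for the cooling tower, i.e. 75.98 dB.
Required insertion loss = 88 − 75.98 = 12.02 dB.

12 dB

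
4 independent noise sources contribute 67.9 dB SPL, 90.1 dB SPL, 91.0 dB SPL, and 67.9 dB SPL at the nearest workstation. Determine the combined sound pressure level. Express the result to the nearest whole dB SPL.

Incoherent sources combine by intensity addition: L_total = 10·log₁₀(Σ 10^(L_i/10)).
Σ 10^(L/10) = 10^(67.9/10) + 10^(90.1/10) + 10^(91.0/10) + 10^(67.9/10) = 2.295e+09.
L_total = 10·log₁₀(2.295e+09) = 93.61 dB SPL.

94 dB SPL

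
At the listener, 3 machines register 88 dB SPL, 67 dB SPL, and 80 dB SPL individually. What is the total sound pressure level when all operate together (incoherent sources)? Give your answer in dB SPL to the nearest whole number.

For uncorrelated sources the intensities add, so convert each level to linear form, sum, and take 10·log₁₀ of the total.
Σ 10^(L/10) = 10^(88/10) + 10^(67/10) + 10^(80/10) = 7.360e+08.
L_total = 10·log₁₀(7.360e+08) = 88.67 dB SPL.

89 dB SPL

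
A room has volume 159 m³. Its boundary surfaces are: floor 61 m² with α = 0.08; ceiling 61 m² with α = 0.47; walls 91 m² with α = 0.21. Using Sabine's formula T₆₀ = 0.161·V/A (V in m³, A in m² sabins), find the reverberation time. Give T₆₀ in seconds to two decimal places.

0.49 s

Summing Sᵢαᵢ: 61·0.08 + 61·0.47 + 91·0.21 = 52.66 m².
T₆₀ = 0.161 × 159 / 52.66 = 0.486 s.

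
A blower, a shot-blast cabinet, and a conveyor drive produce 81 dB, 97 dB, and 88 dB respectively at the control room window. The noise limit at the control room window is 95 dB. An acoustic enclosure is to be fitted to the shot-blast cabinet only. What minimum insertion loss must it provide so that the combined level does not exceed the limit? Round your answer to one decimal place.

The untreated sources together contribute 10^(81/10) + 10^(88/10) = 7.568e+08, i.e. 88.79 dB.
The limit corresponds to 10^(95/10) = 3.162e+09; subtracting the fixed part leaves 2.405e+09 for the shot-blast cabinet, i.e. 93.81 dB.
So the shot-blast cabinet must be reduced from 97 to 93.81 dB: IL = 3.19 dB.

3.2 dB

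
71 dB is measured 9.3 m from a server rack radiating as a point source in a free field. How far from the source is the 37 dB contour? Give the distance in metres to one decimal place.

For a point source L₁ − L₂ = 20·log₁₀(r₂/r₁), so r₂ = r₁·10^((L₁−L₂)/20).
r₂ = 9.3·10^((71−37)/20) = 9.3·10^(34.0/20) = 466.10 m.

466.1 m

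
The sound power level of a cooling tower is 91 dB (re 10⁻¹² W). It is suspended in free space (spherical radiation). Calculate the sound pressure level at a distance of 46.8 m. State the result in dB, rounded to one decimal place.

46.6 dB

The power spreads over a sphere of area 4π·r², so L_p = L_w − 10·log₁₀(4π·r²).
4π·r² = 2.752e+04 m², 10·log₁₀ of that is 44.397 dB.
L_p = 91 − 44.397 = 46.60 dB.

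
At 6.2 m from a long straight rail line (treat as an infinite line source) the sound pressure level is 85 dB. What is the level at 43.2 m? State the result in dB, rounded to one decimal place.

Line-source attenuation: ΔL = 10·log₁₀(r₂/r₁) = 10·log₁₀(43.2/6.2) = 8.431 dB.
L₂ = 85 − 10·log₁₀(43.2/6.2) = 85 − 8.431 = 76.57 dB.

76.6 dB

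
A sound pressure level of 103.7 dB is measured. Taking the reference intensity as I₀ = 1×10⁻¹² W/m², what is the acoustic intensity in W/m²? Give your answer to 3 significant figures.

L = 10·log₁₀(I/I₀) ⇒ I = I₀·10^(L/10) = 10⁻¹² × 10^10.37.

0.0234 W/m²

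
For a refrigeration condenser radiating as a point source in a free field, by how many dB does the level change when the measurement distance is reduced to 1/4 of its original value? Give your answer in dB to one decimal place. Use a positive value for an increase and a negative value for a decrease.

With spherical spreading the level changes by −20·log₁₀(r₂/r₁).
ΔL = −20·log₁₀(0.25) = +12.04 dB.

+12.0 dB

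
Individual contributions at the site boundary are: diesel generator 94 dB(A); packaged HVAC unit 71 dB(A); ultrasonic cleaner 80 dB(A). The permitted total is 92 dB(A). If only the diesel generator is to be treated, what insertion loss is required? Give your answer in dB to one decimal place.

2.3 dB

Fixed contribution from the other sources: Σ 10^(L/10) = 10^(71/10) + 10^(80/10) = 1.126e+08 (80.51 dB(A)).
To meet 92 dB(A) overall, the treated diesel generator may contribute at most 10^(92/10) − 1.126e+08 = 1.472e+09, i.e. 91.68 dB(A).
Required insertion loss = 94 − 91.68 = 2.32 dB.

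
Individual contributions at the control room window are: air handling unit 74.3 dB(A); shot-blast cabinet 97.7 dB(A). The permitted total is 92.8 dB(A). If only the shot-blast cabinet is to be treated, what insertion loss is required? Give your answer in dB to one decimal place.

5.0 dB

Fixed contribution from the other source: Σ 10^(L/10) = 10^(74.3/10) = 2.692e+07 (74.30 dB(A)).
The limit corresponds to 10^(92.8/10) = 1.905e+09; subtracting the fixed part leaves 1.879e+09 for the shot-blast cabinet, i.e. 92.74 dB(A).
So the shot-blast cabinet must be reduced from 97.7 to 92.74 dB(A): IL = 4.96 dB.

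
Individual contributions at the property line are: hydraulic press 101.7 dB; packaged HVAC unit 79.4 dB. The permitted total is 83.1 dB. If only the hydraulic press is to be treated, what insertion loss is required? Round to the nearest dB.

21 dB

The untreated sources together contribute 10^(79.4/10) = 8.710e+07, i.e. 79.40 dB.
The limit corresponds to 10^(83.1/10) = 2.042e+08; subtracting the fixed part leaves 1.171e+08 for the hydraulic press, i.e. 80.68 dB.
So the hydraulic press must be reduced from 101.7 to 80.68 dB: IL = 21.02 dB.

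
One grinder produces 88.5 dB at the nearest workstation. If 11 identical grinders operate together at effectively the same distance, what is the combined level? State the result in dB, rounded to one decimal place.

98.9 dB

N identical incoherent sources raise the level by 10·log₁₀ N.
L_total = 88.5 + 10·log₁₀(11) = 88.5 + 10.414 = 98.91 dB.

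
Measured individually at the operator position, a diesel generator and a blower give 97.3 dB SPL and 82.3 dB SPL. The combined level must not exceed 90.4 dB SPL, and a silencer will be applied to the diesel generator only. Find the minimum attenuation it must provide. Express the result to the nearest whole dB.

The untreated sources together contribute 10^(82.3/10) = 1.698e+08, i.e. 82.30 dB SPL.
To meet 90.4 dB SPL overall, the treated diesel generator may contribute at most 10^(90.4/10) − 1.698e+08 = 9.267e+08, i.e. 89.67 dB SPL.
So the diesel generator must be reduced from 97.3 to 89.67 dB SPL: IL = 7.63 dB.

8 dB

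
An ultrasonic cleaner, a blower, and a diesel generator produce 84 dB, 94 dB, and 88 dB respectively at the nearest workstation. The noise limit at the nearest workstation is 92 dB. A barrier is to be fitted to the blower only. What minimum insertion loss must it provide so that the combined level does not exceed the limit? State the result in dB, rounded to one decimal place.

5.5 dB

Everything except the blower sums to 10^(84/10) + 10^(88/10) = 8.821e+08 in linear terms, 89.46 dB.
The limit corresponds to 10^(92/10) = 1.585e+09; subtracting the fixed part leaves 7.027e+08 for the blower, i.e. 88.47 dB.
Required insertion loss = 94 − 88.47 = 5.53 dB.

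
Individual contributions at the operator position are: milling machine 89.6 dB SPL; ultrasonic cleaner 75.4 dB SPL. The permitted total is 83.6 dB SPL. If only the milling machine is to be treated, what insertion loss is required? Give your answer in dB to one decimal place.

The untreated sources together contribute 10^(75.4/10) = 3.467e+07, i.e. 75.40 dB SPL.
The limit corresponds to 10^(83.6/10) = 2.291e+08; subtracting the fixed part leaves 1.944e+08 for the milling machine, i.e. 82.89 dB SPL.
Required insertion loss = 89.6 − 82.89 = 6.71 dB.

6.7 dB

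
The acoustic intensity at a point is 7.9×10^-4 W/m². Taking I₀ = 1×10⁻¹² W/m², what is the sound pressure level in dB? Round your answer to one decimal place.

89.0 dB

L = 10·log₁₀(I/I₀) = 10·log₁₀(7.9×10^-4/10⁻¹²) = 10·log₁₀(7.9×10^8).
L = 10·(0.8976 + 8) = 88.98 dB.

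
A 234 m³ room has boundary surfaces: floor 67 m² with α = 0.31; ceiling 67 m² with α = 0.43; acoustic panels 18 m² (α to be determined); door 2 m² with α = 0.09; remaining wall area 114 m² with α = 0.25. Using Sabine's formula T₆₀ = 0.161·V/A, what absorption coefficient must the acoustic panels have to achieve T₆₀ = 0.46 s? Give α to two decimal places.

0.20

From T₆₀ = 0.161·V/A, the target T₆₀ = 0.46 s needs A = 0.161·234/0.46 = 81.90 m².
Absorption from the other surfaces = 67·0.31 + 67·0.43 + 2·0.09 + 114·0.25 = 78.26 m², so the acoustic panels must supply 3.64 m² over 18 m².
α = 3.64/18 = 0.202.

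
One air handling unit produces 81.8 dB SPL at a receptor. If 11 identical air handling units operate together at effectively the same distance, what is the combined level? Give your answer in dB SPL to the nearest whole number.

92 dB SPL

N identical incoherent sources raise the level by 10·log₁₀ N.
L_total = 81.8 + 10·log₁₀(11) = 81.8 + 10.414 = 92.21 dB SPL.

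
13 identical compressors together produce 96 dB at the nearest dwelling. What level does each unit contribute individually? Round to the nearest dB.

85 dB

For N identical incoherent sources L_total = L₁ + 10·log₁₀ N, so L₁ = 96 − 10·log₁₀(13) = 96 − 11.139.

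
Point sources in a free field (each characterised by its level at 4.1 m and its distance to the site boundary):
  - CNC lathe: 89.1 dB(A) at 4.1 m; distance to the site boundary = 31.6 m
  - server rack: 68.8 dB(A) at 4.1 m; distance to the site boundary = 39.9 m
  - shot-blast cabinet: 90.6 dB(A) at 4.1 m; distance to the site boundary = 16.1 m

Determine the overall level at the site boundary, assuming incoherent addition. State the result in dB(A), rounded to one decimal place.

79.5 dB(A)

Apply inverse-square spreading to bring every level to the receiver, then sum 10^(L/10).
CNC lathe: 89.1 − 20·log₁₀(31.6/4.1) = 89.1 − 17.74 = 71.36 dB(A).
server rack: 68.8 − 20·log₁₀(39.9/4.1) = 68.8 − 19.76 = 49.04 dB(A).
shot-blast cabinet: 90.6 − 20·log₁₀(16.1/4.1) = 90.6 − 11.88 = 78.72 dB(A).
Σ 10^(L/10) = 8.822e+07 → L_total = 10·log₁₀(8.822e+07) = 79.46 dB(A).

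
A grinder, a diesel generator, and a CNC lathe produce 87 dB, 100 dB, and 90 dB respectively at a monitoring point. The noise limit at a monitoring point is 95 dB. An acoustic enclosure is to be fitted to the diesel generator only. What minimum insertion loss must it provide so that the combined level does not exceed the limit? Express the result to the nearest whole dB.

8 dB

Fixed contribution from the other sources: Σ 10^(L/10) = 10^(87/10) + 10^(90/10) = 1.501e+09 (91.76 dB).
The limit corresponds to 10^(95/10) = 3.162e+09; subtracting the fixed part leaves 1.661e+09 for the diesel generator, i.e. 92.20 dB.
Required insertion loss = 100 − 92.20 = 7.80 dB.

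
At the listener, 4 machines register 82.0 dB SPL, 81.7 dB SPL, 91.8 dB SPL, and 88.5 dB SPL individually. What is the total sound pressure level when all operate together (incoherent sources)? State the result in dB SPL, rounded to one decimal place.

For uncorrelated sources the intensities add, so convert each level to linear form, sum, and take 10·log₁₀ of the total.
Σ 10^(L/10) = 10^(82.0/10) + 10^(81.7/10) + 10^(91.8/10) + 10^(88.5/10) = 2.528e+09.
L_total = 10·log₁₀(2.528e+09) = 94.03 dB SPL.

94.0 dB SPL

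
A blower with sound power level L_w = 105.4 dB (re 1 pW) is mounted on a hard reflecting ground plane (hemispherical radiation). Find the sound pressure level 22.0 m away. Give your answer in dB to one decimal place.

Free-field hemispherical radiation: L_p = L_w − 10·log₁₀(2π·r²), r = 22.0 m.
2π·r² = 3041 m², 10·log₁₀ of that is 34.830 dB.
L_p = 105.4 − 34.830 = 70.57 dB.

70.6 dB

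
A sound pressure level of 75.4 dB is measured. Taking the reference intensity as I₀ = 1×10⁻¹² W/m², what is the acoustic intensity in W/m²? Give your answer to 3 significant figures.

3.47e-05 W/m²

L = 10·log₁₀(I/I₀) ⇒ I = I₀·10^(L/10) = 10⁻¹² × 10^7.54.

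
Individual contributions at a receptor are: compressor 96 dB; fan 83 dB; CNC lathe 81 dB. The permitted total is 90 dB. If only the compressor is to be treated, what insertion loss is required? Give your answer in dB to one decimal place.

7.7 dB

Fixed contribution from the other sources: Σ 10^(L/10) = 10^(83/10) + 10^(81/10) = 3.254e+08 (85.12 dB).
The limit corresponds to 10^(90/10) = 1.000e+09; subtracting the fixed part leaves 6.746e+08 for the compressor, i.e. 88.29 dB.
So the compressor must be reduced from 96 to 88.29 dB: IL = 7.71 dB.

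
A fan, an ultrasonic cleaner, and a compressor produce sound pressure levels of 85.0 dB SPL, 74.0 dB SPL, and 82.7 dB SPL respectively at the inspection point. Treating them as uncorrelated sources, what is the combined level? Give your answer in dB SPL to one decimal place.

Incoherent sources combine by intensity addition: L_total = 10·log₁₀(Σ 10^(L_i/10)).
Σ 10^(L/10) = 10^(85.0/10) + 10^(74.0/10) + 10^(82.7/10) = 5.276e+08.
L_total = 10·log₁₀(5.276e+08) = 87.22 dB SPL.

87.2 dB SPL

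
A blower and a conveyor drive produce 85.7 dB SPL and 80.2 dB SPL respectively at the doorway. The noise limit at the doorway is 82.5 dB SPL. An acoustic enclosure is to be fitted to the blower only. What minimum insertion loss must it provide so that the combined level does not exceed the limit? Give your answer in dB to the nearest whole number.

The untreated sources together contribute 10^(80.2/10) = 1.047e+08, i.e. 80.20 dB SPL.
The limit corresponds to 10^(82.5/10) = 1.778e+08; subtracting the fixed part leaves 7.312e+07 for the blower, i.e. 78.64 dB SPL.
Required insertion loss = 85.7 − 78.64 = 7.06 dB.

7 dB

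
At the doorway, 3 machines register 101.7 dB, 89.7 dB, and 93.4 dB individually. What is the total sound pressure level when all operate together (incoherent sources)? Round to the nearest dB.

For uncorrelated sources the intensities add, so convert each level to linear form, sum, and take 10·log₁₀ of the total.
Σ 10^(L/10) = 10^(101.7/10) + 10^(89.7/10) + 10^(93.4/10) = 1.791e+10.
L_total = 10·log₁₀(1.791e+10) = 102.53 dB.

103 dB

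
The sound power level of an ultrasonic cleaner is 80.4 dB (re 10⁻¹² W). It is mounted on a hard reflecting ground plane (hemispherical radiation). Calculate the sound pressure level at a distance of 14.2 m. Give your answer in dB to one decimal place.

L_p = L_w − 10·log₁₀(2π·r²) with r = 14.2 m.
2π·r² = 1267 m², 10·log₁₀ of that is 31.028 dB.
L_p = 80.4 − 31.028 = 49.37 dB.

49.4 dB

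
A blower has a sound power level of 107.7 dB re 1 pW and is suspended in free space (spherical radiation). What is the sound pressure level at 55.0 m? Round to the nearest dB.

62 dB

The power spreads over a sphere of area 4π·r², so L_p = L_w − 10·log₁₀(4π·r²).
4π·r² = 3.801e+04 m², 10·log₁₀ of that is 45.799 dB.
L_p = 107.7 − 45.799 = 61.90 dB.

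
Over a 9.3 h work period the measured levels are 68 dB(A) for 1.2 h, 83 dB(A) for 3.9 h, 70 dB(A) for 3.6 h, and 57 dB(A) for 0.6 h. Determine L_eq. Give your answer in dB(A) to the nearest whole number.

Weight each interval's intensity by its duration and average over T = 9.3 h:
Σ tᵢ·10^(Lᵢ/10) = 1.2·10^(68/10) + 3.9·10^(83/10) + 3.6·10^(70/10) + 0.6·10^(57/10) = 8.220e+08.
L_eq = 10·log₁₀(8.220e+08/9.3) = 79.46 dB(A).

79 dB(A)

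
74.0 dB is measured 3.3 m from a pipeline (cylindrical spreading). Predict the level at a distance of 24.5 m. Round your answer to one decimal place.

For a line source, L₂ = L₁ − 10·log₁₀(r₂/r₁).
L₂ = 74.0 − 10·log₁₀(24.5/3.3) = 74.0 − 8.707 = 65.29 dB.

65.3 dB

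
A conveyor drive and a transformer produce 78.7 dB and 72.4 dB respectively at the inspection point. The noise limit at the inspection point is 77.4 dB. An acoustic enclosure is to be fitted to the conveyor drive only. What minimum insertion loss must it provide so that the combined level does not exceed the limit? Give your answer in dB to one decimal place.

3.0 dB

Everything except the conveyor drive sums to 10^(72.4/10) = 1.738e+07 in linear terms, 72.40 dB.
To meet 77.4 dB overall, the treated conveyor drive may contribute at most 10^(77.4/10) − 1.738e+07 = 3.758e+07, i.e. 75.75 dB.
Required insertion loss = 78.7 − 75.75 = 2.95 dB.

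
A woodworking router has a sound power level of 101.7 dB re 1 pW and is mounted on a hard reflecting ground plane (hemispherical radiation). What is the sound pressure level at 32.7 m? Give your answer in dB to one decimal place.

63.4 dB

Free-field hemispherical radiation: L_p = L_w − 10·log₁₀(2π·r²), r = 32.7 m.
2π·r² = 6719 m², 10·log₁₀ of that is 38.273 dB.
L_p = 101.7 − 38.273 = 63.43 dB.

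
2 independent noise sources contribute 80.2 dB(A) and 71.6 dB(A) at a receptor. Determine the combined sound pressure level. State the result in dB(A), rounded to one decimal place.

For uncorrelated sources the intensities add, so convert each level to linear form, sum, and take 10·log₁₀ of the total.
Σ 10^(L/10) = 10^(80.2/10) + 10^(71.6/10) = 1.192e+08.
L_total = 10·log₁₀(1.192e+08) = 80.76 dB(A).

80.8 dB(A)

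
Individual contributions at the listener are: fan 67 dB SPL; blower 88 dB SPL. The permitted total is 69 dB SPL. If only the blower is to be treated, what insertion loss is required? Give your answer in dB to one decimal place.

23.3 dB

Everything except the blower sums to 10^(67/10) = 5.012e+06 in linear terms, 67.00 dB SPL.
To meet 69 dB SPL overall, the treated blower may contribute at most 10^(69/10) − 5.012e+06 = 2.931e+06, i.e. 64.67 dB SPL.
Required insertion loss = 88 − 64.67 = 23.33 dB.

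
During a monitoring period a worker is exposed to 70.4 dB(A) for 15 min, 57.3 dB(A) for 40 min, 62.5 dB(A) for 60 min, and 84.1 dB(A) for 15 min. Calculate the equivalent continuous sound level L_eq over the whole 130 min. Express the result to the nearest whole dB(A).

75 dB(A)

Weight each interval's intensity by its duration and average over T = 130 min:
Σ tᵢ·10^(Lᵢ/10) = 15·10^(70.4/10) + 40·10^(57.3/10) + 60·10^(62.5/10) + 15·10^(84.1/10) = 4.148e+09.
L_eq = 10·log₁₀(4.148e+09/130) = 75.04 dB(A).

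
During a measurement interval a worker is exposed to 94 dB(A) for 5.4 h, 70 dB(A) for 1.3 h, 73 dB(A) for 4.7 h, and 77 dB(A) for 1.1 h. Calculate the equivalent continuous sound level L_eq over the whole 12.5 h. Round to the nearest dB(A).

90 dB(A)

L_eq = 10·log₁₀[(1/T)·Σ tᵢ·10^(Lᵢ/10)] with T = 12.5 h.
Σ tᵢ·10^(Lᵢ/10) = 5.4·10^(94/10) + 1.3·10^(70/10) + 4.7·10^(73/10) + 1.1·10^(77/10) = 1.373e+10.
L_eq = 10·log₁₀(1.373e+10/12.5) = 90.41 dB(A).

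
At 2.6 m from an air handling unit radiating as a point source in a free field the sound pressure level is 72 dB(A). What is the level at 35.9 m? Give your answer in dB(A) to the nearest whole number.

49 dB(A)

Spherical spreading from a point source gives a 20·log₁₀(r₂/r₁) drop.
L₂ = 72 − 20·log₁₀(35.9/2.6) = 72 − 22.802 = 49.20 dB(A).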